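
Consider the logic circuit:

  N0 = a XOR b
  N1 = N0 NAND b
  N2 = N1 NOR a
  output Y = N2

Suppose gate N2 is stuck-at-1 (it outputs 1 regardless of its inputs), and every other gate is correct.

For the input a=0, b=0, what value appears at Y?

Propagate with N2 forced: N0=0, N1=1, N2=1 [stuck-at-1].
So Y = 1. (Without the fault it would be 0.)

1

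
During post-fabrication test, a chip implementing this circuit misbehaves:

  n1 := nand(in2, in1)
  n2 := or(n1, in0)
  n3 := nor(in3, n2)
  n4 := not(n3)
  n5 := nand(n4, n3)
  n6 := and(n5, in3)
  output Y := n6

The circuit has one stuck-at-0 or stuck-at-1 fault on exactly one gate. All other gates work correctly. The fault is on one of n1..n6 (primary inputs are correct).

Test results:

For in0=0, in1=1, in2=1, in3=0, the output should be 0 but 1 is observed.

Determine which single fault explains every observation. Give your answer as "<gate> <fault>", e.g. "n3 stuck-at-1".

n6 stuck-at-1

Fault-free values for test 1 (in0=0, in1=1, in2=1, in3=0): n1=0, n2=0, n3=1, n4=0, n5=1, n6=0, giving Y=0. Observed 1.
Test 1: faults giving observed 1 are {n6 stuck-at-1}.
Only n6 stuck-at-1 is consistent with every test.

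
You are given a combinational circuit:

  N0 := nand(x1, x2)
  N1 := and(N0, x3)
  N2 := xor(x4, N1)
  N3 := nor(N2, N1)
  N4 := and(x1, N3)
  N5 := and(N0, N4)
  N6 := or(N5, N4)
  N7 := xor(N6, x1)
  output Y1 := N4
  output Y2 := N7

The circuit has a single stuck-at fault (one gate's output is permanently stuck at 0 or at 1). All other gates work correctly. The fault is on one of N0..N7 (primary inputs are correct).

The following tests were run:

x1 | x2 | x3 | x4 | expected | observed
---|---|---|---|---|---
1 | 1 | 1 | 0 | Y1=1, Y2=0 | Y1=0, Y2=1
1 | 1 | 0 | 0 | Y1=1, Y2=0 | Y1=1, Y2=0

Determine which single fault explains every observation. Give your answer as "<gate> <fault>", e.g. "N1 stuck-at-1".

Fault-free values for test 1 (x1=1, x2=1, x3=1, x4=0): N0=0, N1=0, N2=0, N3=1, N4=1, N5=0, N6=1, N7=0, giving Y1=1, Y2=0. Observed Y1=0, Y2=1.
Test 1: faults giving observed Y1=0, Y2=1 are {N0 stuck-at-1, N1 stuck-at-1, N2 stuck-at-1, N3 stuck-at-0, N4 stuck-at-0}.
Test 2 (x1=1, x2=1, x3=0, x4=0): fault-free N0=0, N1=0, N2=0, N3=1, N4=1, N5=0, N6=1, N7=0 → Y1=1, Y2=0; observed Y1=1, Y2=0. Eliminates N1 stuck-at-1, N2 stuck-at-1, N3 stuck-at-0, N4 stuck-at-0.
Only N0 stuck-at-1 is consistent with every test.

N0 stuck-at-1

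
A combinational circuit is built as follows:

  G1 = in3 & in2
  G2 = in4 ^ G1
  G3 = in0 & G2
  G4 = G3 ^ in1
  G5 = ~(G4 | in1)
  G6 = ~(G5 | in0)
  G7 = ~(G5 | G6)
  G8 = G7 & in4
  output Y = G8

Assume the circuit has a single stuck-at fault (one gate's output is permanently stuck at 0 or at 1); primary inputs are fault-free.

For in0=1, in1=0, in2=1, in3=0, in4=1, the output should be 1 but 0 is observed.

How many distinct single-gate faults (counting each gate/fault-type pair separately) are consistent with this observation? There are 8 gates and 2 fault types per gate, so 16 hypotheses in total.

Fault-free: G1=0, G2=1, G3=1, G4=1, G5=0, G6=0, G7=1, G8=1 → 1. Observed 0.
  G1: stuck-at-1 ✓; others ✗
  G2: stuck-at-0 ✓; others ✗
  G3: stuck-at-0 ✓; others ✗
  G4: stuck-at-0 ✓; others ✗
  G5: stuck-at-1 ✓; others ✗
  G6: stuck-at-1 ✓; others ✗
  G7: stuck-at-0 ✓; others ✗
  G8: stuck-at-0 ✓; others ✗
Consistent faults: {G1 stuck-at-1, G2 stuck-at-0, G3 stuck-at-0, G4 stuck-at-0, G5 stuck-at-1, G6 stuck-at-1, G7 stuck-at-0, G8 stuck-at-0} — 8 in all.

8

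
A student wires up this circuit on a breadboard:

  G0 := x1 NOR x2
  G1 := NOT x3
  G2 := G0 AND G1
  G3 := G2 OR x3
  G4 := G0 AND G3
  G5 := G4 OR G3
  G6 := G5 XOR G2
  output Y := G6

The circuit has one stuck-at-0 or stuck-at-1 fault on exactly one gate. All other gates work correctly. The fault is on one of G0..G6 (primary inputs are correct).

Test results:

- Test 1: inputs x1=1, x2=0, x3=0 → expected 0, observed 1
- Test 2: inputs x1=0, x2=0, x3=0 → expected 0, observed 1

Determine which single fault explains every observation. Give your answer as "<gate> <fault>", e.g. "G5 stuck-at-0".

G6 stuck-at-1

Fault-free values for test 1 (x1=1, x2=0, x3=0): G0=0, G1=1, G2=0, G3=0, G4=0, G5=0, G6=0, giving Y=0. Observed 1.
Test 1: faults giving observed 1 are {G3 stuck-at-1, G4 stuck-at-1, G5 stuck-at-1, G6 stuck-at-1}.
Test 2 (x1=0, x2=0, x3=0): fault-free G0=1, G1=1, G2=1, G3=1, G4=1, G5=1, G6=0 → 0; observed 1. Eliminates G3 stuck-at-1, G4 stuck-at-1, G5 stuck-at-1.
Only G6 stuck-at-1 is consistent with every test.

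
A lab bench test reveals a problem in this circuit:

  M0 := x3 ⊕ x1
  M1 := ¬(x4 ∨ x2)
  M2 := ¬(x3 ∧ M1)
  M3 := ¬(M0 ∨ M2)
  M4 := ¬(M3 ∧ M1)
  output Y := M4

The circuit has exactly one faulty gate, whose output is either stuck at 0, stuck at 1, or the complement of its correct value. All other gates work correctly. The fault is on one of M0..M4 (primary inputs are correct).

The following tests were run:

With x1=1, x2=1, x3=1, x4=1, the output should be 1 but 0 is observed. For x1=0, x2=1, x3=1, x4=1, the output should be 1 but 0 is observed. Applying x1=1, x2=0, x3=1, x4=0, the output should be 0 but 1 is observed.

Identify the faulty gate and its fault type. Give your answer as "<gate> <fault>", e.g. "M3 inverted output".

M4 inverted output

Fault-free values for test 1 (x1=1, x2=1, x3=1, x4=1): M0=0, M1=0, M2=1, M3=0, M4=1, giving Y=1. Observed 0.
Test 1: faults giving observed 0 are {M1 stuck-at-1, M1 inverted output, M4 stuck-at-0, M4 inverted output}.
Test 2 (x1=0, x2=1, x3=1, x4=1): fault-free M0=1, M1=0, M2=1, M3=0, M4=1 → 1; observed 0. Eliminates M1 stuck-at-1, M1 inverted output.
Test 3 (x1=1, x2=0, x3=1, x4=0): fault-free M0=0, M1=1, M2=0, M3=1, M4=0 → 0; observed 1. Eliminates M4 stuck-at-0.
Only M4 inverted output is consistent with every test.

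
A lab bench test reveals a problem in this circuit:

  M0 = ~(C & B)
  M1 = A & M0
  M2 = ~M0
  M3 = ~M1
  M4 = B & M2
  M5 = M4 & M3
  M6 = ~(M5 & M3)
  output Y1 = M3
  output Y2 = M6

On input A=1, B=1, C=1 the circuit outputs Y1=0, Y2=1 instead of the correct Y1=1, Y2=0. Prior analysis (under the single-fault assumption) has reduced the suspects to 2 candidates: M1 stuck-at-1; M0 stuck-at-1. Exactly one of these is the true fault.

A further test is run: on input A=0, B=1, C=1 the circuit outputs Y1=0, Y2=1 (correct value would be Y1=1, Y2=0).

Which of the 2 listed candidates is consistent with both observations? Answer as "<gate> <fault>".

Evaluate each candidate on input A=0, B=1, C=1:
  M1 stuck-at-1: M0=0, M1=1 [stuck-at-1], M2=1, M3=0, M4=1, M5=0, M6=1 → Y1=0, Y2=1 — matches
  M0 stuck-at-1: M0=1 [stuck-at-1], M1=0, M2=0, M3=1, M4=0, M5=0, M6=1 → Y1=1, Y2=1 — eliminated
Only M1 stuck-at-1 reproduces the observed Y1=0, Y2=1.

M1 stuck-at-1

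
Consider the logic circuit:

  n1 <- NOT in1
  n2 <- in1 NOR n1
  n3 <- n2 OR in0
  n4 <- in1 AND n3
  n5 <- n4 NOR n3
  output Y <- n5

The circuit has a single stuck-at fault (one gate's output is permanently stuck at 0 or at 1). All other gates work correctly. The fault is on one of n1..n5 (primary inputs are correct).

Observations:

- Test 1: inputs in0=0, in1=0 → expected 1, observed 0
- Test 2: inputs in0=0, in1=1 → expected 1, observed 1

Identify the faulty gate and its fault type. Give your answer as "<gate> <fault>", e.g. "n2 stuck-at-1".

Fault-free values for test 1 (in0=0, in1=0): n1=1, n2=0, n3=0, n4=0, n5=1, giving Y=1. Observed 0.
Test 1: faults giving observed 0 are {n1 stuck-at-0, n2 stuck-at-1, n3 stuck-at-1, n4 stuck-at-1, n5 stuck-at-0}.
Test 2 (in0=0, in1=1): fault-free n1=0, n2=0, n3=0, n4=0, n5=1 → 1; observed 1. Eliminates n2 stuck-at-1, n3 stuck-at-1, n4 stuck-at-1, n5 stuck-at-0.
Only n1 stuck-at-0 is consistent with every test.

n1 stuck-at-0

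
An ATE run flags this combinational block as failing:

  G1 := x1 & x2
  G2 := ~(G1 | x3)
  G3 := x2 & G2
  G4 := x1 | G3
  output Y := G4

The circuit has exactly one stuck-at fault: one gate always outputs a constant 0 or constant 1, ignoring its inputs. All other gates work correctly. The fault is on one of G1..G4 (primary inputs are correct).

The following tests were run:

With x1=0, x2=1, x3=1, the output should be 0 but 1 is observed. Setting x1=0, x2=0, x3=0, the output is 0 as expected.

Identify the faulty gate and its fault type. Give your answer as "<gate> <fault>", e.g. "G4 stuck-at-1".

Fault-free values for test 1 (x1=0, x2=1, x3=1): G1=0, G2=0, G3=0, G4=0, giving Y=0. Observed 1.
Test 1: faults giving observed 1 are {G2 stuck-at-1, G3 stuck-at-1, G4 stuck-at-1}.
Test 2 (x1=0, x2=0, x3=0): fault-free G1=0, G2=1, G3=0, G4=0 → 0; observed 0. Eliminates G3 stuck-at-1, G4 stuck-at-1.
Only G2 stuck-at-1 is consistent with every test.

G2 stuck-at-1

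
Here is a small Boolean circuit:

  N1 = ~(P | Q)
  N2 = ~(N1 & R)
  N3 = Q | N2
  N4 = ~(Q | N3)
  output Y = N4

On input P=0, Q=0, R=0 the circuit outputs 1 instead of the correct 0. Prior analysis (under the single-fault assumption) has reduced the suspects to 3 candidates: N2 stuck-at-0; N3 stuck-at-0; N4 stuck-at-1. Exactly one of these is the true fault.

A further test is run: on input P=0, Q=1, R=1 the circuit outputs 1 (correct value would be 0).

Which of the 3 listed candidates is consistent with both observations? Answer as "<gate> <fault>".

Evaluate each candidate on input P=0, Q=1, R=1:
  N2 stuck-at-0: N1=0, N2=0 [stuck-at-0], N3=1, N4=0 → 0 — eliminated
  N3 stuck-at-0: N1=0, N2=1, N3=0 [stuck-at-0], N4=0 → 0 — eliminated
  N4 stuck-at-1: N1=0, N2=1, N3=1, N4=1 [stuck-at-1] → 1 — matches
Only N4 stuck-at-1 reproduces the observed 1.

N4 stuck-at-1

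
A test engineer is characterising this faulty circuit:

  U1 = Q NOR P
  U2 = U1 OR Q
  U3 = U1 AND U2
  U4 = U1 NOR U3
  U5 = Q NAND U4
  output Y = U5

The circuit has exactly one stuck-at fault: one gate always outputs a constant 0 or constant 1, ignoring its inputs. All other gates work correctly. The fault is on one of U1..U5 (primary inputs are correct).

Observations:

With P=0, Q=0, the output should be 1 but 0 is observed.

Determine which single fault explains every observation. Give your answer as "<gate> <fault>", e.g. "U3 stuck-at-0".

U5 stuck-at-0

Fault-free values for test 1 (P=0, Q=0): U1=1, U2=1, U3=1, U4=0, U5=1, giving Y=1. Observed 0.
Test 1: faults giving observed 0 are {U5 stuck-at-0}.
Only U5 stuck-at-0 is consistent with every test.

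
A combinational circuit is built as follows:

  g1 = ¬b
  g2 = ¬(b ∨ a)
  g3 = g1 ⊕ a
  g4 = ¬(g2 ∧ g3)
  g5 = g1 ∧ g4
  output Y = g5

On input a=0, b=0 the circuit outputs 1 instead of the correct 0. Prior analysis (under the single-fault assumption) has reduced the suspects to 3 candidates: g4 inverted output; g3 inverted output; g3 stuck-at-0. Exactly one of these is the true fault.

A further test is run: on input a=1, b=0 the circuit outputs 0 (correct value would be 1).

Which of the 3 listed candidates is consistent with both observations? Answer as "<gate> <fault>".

g4 inverted output

Evaluate each candidate on input a=1, b=0:
  g4 inverted output: g1=1, g2=0, g3=0, g4=0 [inverted output], g5=0 → 0 — matches
  g3 inverted output: g1=1, g2=0, g3=1 [inverted output], g4=1, g5=1 → 1 — eliminated
  g3 stuck-at-0: g1=1, g2=0, g3=0 [stuck-at-0], g4=1, g5=1 → 1 — eliminated
Only g4 inverted output reproduces the observed 0.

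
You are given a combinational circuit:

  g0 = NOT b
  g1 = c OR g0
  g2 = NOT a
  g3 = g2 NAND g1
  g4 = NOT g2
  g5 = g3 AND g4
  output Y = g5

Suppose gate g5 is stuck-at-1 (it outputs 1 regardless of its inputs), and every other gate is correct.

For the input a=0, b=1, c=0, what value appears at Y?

Propagate with g5 forced: g0=0, g1=0, g2=1, g3=1, g4=0, g5=1 [stuck-at-1].
So Y = 1. (Without the fault it would be 0.)

1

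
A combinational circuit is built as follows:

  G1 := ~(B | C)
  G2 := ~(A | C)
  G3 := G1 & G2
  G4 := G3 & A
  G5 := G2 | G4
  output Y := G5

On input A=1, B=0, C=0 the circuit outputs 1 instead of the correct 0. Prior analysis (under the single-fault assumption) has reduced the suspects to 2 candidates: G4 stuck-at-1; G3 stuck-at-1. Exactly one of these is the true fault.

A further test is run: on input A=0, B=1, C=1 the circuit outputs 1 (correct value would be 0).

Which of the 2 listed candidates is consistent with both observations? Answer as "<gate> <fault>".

G4 stuck-at-1

Evaluate each candidate on input A=0, B=1, C=1:
  G4 stuck-at-1: G1=0, G2=0, G3=0, G4=1 [stuck-at-1], G5=1 → 1 — matches
  G3 stuck-at-1: G1=0, G2=0, G3=1 [stuck-at-1], G4=0, G5=0 → 0 — eliminated
Only G4 stuck-at-1 reproduces the observed 1.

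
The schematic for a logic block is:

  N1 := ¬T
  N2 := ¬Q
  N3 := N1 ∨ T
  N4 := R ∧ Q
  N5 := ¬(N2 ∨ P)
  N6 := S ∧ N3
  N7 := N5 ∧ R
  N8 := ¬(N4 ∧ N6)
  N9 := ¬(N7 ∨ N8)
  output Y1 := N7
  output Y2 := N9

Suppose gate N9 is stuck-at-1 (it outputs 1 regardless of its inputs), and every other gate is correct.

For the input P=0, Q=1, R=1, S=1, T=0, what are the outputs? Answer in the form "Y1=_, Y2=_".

Y1=1, Y2=1

Propagate with N9 forced: N1=1, N2=0, N3=1, N4=1, N5=1, N6=1, N7=1, N8=0, N9=1 [stuck-at-1].
So the outputs are Y1=1, Y2=1. (Without the fault they would be Y1=1, Y2=0.)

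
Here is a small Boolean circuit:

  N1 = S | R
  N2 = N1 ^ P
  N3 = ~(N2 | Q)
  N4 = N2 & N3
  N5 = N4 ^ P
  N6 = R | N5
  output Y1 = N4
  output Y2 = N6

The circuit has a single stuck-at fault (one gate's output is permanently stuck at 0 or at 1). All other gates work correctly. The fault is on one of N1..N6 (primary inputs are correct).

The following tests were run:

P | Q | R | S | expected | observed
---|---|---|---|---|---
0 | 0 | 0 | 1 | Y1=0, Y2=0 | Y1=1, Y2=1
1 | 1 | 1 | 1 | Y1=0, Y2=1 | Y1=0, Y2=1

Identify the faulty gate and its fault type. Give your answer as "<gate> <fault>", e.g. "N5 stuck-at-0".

N3 stuck-at-1

Fault-free values for test 1 (P=0, Q=0, R=0, S=1): N1=1, N2=1, N3=0, N4=0, N5=0, N6=0, giving Y1=0, Y2=0. Observed Y1=1, Y2=1.
Test 1: faults giving observed Y1=1, Y2=1 are {N3 stuck-at-1, N4 stuck-at-1}.
Test 2 (P=1, Q=1, R=1, S=1): fault-free N1=1, N2=0, N3=0, N4=0, N5=1, N6=1 → Y1=0, Y2=1; observed Y1=0, Y2=1. Eliminates N4 stuck-at-1.
Only N3 stuck-at-1 is consistent with every test.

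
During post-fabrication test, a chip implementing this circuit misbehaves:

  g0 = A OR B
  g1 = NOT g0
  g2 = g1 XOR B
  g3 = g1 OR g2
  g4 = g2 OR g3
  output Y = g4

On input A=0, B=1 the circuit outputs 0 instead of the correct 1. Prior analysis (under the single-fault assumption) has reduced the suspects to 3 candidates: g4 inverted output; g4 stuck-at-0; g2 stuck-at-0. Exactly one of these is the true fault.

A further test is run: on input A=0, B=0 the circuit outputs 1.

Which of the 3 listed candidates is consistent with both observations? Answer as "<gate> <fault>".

g2 stuck-at-0

Evaluate each candidate on input A=0, B=0:
  g4 inverted output: g0=0, g1=1, g2=1, g3=1, g4=0 [inverted output] → 0 — eliminated
  g4 stuck-at-0: g0=0, g1=1, g2=1, g3=1, g4=0 [stuck-at-0] → 0 — eliminated
  g2 stuck-at-0: g0=0, g1=1, g2=0 [stuck-at-0], g3=1, g4=1 → 1 — matches
Only g2 stuck-at-0 reproduces the observed 1.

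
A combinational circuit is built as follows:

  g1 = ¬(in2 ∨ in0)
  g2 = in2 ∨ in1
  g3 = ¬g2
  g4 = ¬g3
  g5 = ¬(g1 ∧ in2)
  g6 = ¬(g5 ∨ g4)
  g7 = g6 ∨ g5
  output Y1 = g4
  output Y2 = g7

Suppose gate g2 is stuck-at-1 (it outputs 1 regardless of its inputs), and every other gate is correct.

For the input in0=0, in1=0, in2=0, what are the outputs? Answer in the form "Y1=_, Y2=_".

Y1=1, Y2=1

Propagate with g2 forced: g1=1, g2=1 [stuck-at-1], g3=0, g4=1, g5=1, g6=0, g7=1.
So the outputs are Y1=1, Y2=1. (Without the fault they would be Y1=0, Y2=1.)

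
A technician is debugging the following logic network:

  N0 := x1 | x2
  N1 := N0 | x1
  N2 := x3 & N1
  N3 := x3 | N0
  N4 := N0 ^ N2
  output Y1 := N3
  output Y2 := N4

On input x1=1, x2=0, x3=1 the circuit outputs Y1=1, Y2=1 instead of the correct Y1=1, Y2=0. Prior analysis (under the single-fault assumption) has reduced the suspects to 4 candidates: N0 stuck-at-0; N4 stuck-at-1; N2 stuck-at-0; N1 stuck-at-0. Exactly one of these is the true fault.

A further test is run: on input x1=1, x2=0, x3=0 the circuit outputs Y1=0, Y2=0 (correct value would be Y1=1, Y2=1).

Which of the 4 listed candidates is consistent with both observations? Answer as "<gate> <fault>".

N0 stuck-at-0

Evaluate each candidate on input x1=1, x2=0, x3=0:
  N0 stuck-at-0: N0=0 [stuck-at-0], N1=1, N2=0, N3=0, N4=0 → Y1=0, Y2=0 — matches
  N4 stuck-at-1: N0=1, N1=1, N2=0, N3=1, N4=1 [stuck-at-1] → Y1=1, Y2=1 — eliminated
  N2 stuck-at-0: N0=1, N1=1, N2=0 [stuck-at-0], N3=1, N4=1 → Y1=1, Y2=1 — eliminated
  N1 stuck-at-0: N0=1, N1=0 [stuck-at-0], N2=0, N3=1, N4=1 → Y1=1, Y2=1 — eliminated
Only N0 stuck-at-0 reproduces the observed Y1=0, Y2=0.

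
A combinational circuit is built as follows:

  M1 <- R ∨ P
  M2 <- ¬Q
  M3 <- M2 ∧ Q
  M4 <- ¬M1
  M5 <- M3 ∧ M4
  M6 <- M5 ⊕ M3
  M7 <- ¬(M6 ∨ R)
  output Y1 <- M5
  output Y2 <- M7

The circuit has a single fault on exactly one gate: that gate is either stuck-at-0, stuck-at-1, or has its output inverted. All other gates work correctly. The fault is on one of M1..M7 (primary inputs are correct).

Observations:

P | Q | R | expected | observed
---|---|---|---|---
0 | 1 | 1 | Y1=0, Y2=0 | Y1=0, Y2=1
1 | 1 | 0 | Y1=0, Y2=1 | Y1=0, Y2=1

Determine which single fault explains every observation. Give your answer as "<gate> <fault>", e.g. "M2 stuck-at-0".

M7 stuck-at-1

Fault-free values for test 1 (P=0, Q=1, R=1): M1=1, M2=0, M3=0, M4=0, M5=0, M6=0, M7=0, giving Y1=0, Y2=0. Observed Y1=0, Y2=1.
Test 1: faults giving observed Y1=0, Y2=1 are {M7 stuck-at-1, M7 inverted output}.
Test 2 (P=1, Q=1, R=0): fault-free M1=1, M2=0, M3=0, M4=0, M5=0, M6=0, M7=1 → Y1=0, Y2=1; observed Y1=0, Y2=1. Eliminates M7 inverted output.
Only M7 stuck-at-1 is consistent with every test.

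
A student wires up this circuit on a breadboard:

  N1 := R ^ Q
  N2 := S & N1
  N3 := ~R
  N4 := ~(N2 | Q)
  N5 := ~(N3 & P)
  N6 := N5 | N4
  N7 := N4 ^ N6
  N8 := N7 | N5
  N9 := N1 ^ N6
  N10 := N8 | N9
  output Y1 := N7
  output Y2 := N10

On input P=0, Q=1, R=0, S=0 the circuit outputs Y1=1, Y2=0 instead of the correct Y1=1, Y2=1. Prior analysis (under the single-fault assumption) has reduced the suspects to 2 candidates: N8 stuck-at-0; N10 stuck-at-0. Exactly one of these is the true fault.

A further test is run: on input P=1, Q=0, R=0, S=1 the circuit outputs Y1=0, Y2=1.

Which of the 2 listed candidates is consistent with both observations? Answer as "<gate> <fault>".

Evaluate each candidate on input P=1, Q=0, R=0, S=1:
  N8 stuck-at-0: N1=0, N2=0, N3=1, N4=1, N5=0, N6=1, N7=0, N8=0 [stuck-at-0], N9=1, N10=1 → Y1=0, Y2=1 — matches
  N10 stuck-at-0: N1=0, N2=0, N3=1, N4=1, N5=0, N6=1, N7=0, N8=0, N9=1, N10=0 [stuck-at-0] → Y1=0, Y2=0 — eliminated
Only N8 stuck-at-0 reproduces the observed Y1=0, Y2=1.

N8 stuck-at-0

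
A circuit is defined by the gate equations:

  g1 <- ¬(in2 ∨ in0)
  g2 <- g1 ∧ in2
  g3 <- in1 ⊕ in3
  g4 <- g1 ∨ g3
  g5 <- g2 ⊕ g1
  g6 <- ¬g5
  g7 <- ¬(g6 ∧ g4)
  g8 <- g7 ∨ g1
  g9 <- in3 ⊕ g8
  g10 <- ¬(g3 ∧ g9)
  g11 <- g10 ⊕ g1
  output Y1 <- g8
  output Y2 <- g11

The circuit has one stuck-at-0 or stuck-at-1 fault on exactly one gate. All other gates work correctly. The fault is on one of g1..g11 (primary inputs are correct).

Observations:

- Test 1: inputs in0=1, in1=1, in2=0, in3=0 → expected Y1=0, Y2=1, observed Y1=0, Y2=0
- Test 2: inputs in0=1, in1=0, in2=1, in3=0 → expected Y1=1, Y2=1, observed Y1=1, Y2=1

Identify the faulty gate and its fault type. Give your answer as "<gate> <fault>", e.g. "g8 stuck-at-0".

g9 stuck-at-1

Fault-free values for test 1 (in0=1, in1=1, in2=0, in3=0): g1=0, g2=0, g3=1, g4=1, g5=0, g6=1, g7=0, g8=0, g9=0, g10=1, g11=1, giving Y1=0, Y2=1. Observed Y1=0, Y2=0.
Test 1: faults giving observed Y1=0, Y2=0 are {g9 stuck-at-1, g10 stuck-at-0, g11 stuck-at-0}.
Test 2 (in0=1, in1=0, in2=1, in3=0): fault-free g1=0, g2=0, g3=0, g4=0, g5=0, g6=1, g7=1, g8=1, g9=1, g10=1, g11=1 → Y1=1, Y2=1; observed Y1=1, Y2=1. Eliminates g10 stuck-at-0, g11 stuck-at-0.
Only g9 stuck-at-1 is consistent with every test.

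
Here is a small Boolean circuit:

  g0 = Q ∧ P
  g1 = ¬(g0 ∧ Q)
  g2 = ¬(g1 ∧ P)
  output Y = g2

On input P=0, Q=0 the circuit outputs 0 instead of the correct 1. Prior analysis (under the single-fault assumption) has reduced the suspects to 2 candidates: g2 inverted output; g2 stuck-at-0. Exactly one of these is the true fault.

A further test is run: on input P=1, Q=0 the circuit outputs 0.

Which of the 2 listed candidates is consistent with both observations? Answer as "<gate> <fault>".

Evaluate each candidate on input P=1, Q=0:
  g2 inverted output: g0=0, g1=1, g2=1 [inverted output] → 1 — eliminated
  g2 stuck-at-0: g0=0, g1=1, g2=0 [stuck-at-0] → 0 — matches
Only g2 stuck-at-0 reproduces the observed 0.

g2 stuck-at-0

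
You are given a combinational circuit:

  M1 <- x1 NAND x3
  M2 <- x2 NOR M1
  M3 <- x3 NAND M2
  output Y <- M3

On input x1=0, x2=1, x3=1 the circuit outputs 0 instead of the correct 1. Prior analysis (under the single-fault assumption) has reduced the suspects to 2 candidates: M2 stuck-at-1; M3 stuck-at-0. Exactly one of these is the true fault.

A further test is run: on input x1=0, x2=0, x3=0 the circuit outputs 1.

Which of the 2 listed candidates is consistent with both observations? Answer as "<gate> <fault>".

Evaluate each candidate on input x1=0, x2=0, x3=0:
  M2 stuck-at-1: M1=1, M2=1 [stuck-at-1], M3=1 → 1 — matches
  M3 stuck-at-0: M1=1, M2=0, M3=0 [stuck-at-0] → 0 — eliminated
Only M2 stuck-at-1 reproduces the observed 1.

M2 stuck-at-1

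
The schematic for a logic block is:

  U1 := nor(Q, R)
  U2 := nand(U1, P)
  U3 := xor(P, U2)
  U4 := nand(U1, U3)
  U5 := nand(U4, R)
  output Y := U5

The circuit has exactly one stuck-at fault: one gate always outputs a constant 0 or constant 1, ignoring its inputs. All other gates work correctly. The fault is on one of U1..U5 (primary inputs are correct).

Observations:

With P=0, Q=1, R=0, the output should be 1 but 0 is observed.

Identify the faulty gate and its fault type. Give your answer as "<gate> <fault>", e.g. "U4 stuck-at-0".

U5 stuck-at-0

Fault-free values for test 1 (P=0, Q=1, R=0): U1=0, U2=1, U3=1, U4=1, U5=1, giving Y=1. Observed 0.
Test 1: faults giving observed 0 are {U5 stuck-at-0}.
Only U5 stuck-at-0 is consistent with every test.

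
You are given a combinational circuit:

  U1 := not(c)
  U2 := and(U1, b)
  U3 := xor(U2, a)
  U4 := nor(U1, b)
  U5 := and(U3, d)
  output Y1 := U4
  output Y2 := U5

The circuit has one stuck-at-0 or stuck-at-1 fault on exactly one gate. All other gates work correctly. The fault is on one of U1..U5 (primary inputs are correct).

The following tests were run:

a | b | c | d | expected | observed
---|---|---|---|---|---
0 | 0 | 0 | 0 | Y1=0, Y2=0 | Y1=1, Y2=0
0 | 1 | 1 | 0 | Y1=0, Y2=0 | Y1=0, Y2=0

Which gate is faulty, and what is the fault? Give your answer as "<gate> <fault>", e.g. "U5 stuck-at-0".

U1 stuck-at-0

Fault-free values for test 1 (a=0, b=0, c=0, d=0): U1=1, U2=0, U3=0, U4=0, U5=0, giving Y1=0, Y2=0. Observed Y1=1, Y2=0.
Test 1: faults giving observed Y1=1, Y2=0 are {U1 stuck-at-0, U4 stuck-at-1}.
Test 2 (a=0, b=1, c=1, d=0): fault-free U1=0, U2=0, U3=0, U4=0, U5=0 → Y1=0, Y2=0; observed Y1=0, Y2=0. Eliminates U4 stuck-at-1.
Only U1 stuck-at-0 is consistent with every test.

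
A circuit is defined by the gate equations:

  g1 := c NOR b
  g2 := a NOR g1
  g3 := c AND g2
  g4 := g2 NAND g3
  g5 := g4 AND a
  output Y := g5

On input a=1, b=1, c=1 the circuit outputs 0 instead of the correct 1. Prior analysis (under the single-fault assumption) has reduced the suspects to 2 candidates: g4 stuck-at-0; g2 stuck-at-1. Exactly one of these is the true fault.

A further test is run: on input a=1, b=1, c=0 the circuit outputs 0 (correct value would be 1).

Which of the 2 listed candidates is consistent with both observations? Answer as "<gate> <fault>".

Evaluate each candidate on input a=1, b=1, c=0:
  g4 stuck-at-0: g1=0, g2=0, g3=0, g4=0 [stuck-at-0], g5=0 → 0 — matches
  g2 stuck-at-1: g1=0, g2=1 [stuck-at-1], g3=0, g4=1, g5=1 → 1 — eliminated
Only g4 stuck-at-0 reproduces the observed 0.

g4 stuck-at-0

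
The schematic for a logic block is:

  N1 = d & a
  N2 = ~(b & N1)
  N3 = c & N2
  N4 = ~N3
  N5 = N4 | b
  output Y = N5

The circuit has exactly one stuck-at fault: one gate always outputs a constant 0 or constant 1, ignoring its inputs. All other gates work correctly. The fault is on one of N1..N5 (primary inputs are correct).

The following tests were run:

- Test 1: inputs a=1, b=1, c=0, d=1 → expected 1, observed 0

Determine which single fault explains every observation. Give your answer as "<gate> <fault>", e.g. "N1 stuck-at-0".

N5 stuck-at-0

Fault-free values for test 1 (a=1, b=1, c=0, d=1): N1=1, N2=0, N3=0, N4=1, N5=1, giving Y=1. Observed 0.
Test 1: faults giving observed 0 are {N5 stuck-at-0}.
Only N5 stuck-at-0 is consistent with every test.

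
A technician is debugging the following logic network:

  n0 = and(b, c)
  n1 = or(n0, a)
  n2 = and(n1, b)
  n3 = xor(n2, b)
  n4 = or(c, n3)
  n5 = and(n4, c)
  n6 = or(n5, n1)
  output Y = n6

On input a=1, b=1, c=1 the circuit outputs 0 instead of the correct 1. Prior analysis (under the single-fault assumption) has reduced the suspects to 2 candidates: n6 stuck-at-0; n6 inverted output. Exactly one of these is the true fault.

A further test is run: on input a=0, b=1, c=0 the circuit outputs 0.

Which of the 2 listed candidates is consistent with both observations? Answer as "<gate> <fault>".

Evaluate each candidate on input a=0, b=1, c=0:
  n6 stuck-at-0: n0=0, n1=0, n2=0, n3=1, n4=1, n5=0, n6=0 [stuck-at-0] → 0 — matches
  n6 inverted output: n0=0, n1=0, n2=0, n3=1, n4=1, n5=0, n6=1 [inverted output] → 1 — eliminated
Only n6 stuck-at-0 reproduces the observed 0.

n6 stuck-at-0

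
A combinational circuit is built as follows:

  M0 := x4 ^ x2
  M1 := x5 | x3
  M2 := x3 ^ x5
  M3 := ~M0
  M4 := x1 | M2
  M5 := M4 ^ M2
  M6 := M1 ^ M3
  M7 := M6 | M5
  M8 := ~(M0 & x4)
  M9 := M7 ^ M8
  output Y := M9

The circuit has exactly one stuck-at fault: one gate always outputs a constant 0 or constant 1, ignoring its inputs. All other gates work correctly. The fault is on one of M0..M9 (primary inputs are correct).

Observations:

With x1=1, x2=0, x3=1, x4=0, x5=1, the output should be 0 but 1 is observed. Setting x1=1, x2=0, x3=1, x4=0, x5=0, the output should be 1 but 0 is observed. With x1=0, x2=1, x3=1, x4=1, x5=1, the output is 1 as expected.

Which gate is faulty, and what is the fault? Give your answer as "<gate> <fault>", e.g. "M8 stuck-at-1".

Fault-free values for test 1 (x1=1, x2=0, x3=1, x4=0, x5=1): M0=0, M1=1, M2=0, M3=1, M4=1, M5=1, M6=0, M7=1, M8=1, M9=0, giving Y=0. Observed 1.
Test 1: faults giving observed 1 are {M2 stuck-at-1, M4 stuck-at-0, M5 stuck-at-0, M7 stuck-at-0, M8 stuck-at-0, M9 stuck-at-1}.
Test 2 (x1=1, x2=0, x3=1, x4=0, x5=0): fault-free M0=0, M1=1, M2=1, M3=1, M4=1, M5=0, M6=0, M7=0, M8=1, M9=1 → 1; observed 0. Eliminates M2 stuck-at-1, M5 stuck-at-0, M7 stuck-at-0, M9 stuck-at-1.
Test 3 (x1=0, x2=1, x3=1, x4=1, x5=1): fault-free M0=0, M1=1, M2=0, M3=1, M4=0, M5=0, M6=0, M7=0, M8=1, M9=1 → 1; observed 1. Eliminates M8 stuck-at-0.
Only M4 stuck-at-0 is consistent with every test.

M4 stuck-at-0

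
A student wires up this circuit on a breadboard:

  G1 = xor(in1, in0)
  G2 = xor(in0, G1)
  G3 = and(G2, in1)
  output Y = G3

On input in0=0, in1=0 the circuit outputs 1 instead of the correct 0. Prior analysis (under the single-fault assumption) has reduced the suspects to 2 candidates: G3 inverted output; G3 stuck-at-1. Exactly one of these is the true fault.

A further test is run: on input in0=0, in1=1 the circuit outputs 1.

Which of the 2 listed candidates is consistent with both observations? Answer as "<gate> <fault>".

Evaluate each candidate on input in0=0, in1=1:
  G3 inverted output: G1=1, G2=1, G3=0 [inverted output] → 0 — eliminated
  G3 stuck-at-1: G1=1, G2=1, G3=1 [stuck-at-1] → 1 — matches
Only G3 stuck-at-1 reproduces the observed 1.

G3 stuck-at-1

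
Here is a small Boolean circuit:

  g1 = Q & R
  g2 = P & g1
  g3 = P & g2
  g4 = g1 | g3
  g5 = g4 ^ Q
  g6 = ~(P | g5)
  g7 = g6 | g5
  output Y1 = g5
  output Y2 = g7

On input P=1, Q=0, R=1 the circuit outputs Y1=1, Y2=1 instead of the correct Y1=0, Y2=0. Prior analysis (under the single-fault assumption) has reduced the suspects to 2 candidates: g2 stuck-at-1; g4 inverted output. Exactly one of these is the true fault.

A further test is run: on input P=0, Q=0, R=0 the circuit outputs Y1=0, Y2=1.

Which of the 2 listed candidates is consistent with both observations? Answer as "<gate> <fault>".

Evaluate each candidate on input P=0, Q=0, R=0:
  g2 stuck-at-1: g1=0, g2=1 [stuck-at-1], g3=0, g4=0, g5=0, g6=1, g7=1 → Y1=0, Y2=1 — matches
  g4 inverted output: g1=0, g2=0, g3=0, g4=1 [inverted output], g5=1, g6=0, g7=1 → Y1=1, Y2=1 — eliminated
Only g2 stuck-at-1 reproduces the observed Y1=0, Y2=1.

g2 stuck-at-1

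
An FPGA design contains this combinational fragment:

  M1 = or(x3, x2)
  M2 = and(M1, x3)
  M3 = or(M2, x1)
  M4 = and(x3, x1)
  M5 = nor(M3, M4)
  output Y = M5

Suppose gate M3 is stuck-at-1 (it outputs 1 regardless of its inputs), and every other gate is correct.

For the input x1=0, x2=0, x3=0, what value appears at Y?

0

Propagate with M3 forced: M1=0, M2=0, M3=1 [stuck-at-1], M4=0, M5=0.
So Y = 0. (Without the fault it would be 1.)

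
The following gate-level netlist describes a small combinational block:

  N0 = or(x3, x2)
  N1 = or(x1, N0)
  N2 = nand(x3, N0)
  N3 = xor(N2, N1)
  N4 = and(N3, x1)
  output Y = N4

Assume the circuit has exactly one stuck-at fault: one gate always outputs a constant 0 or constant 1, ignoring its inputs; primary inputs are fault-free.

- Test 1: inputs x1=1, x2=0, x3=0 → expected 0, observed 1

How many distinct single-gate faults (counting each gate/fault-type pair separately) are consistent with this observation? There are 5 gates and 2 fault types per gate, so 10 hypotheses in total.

Fault-free: N0=0, N1=1, N2=1, N3=0, N4=0 → 0. Observed 1.
  N0 stuck-at-0: output 0 ✗
  N0 stuck-at-1: output 0 ✗
  N1 stuck-at-0: output 1 ✓
  N1 stuck-at-1: output 0 ✗
  N2 stuck-at-0: output 1 ✓
  N2 stuck-at-1: output 0 ✗
  N3 stuck-at-0: output 0 ✗
  N3 stuck-at-1: output 1 ✓
  N4 stuck-at-0: output 0 ✗
  N4 stuck-at-1: output 1 ✓
Consistent faults: {N1 stuck-at-0, N2 stuck-at-0, N3 stuck-at-1, N4 stuck-at-1} — 4 in all.

4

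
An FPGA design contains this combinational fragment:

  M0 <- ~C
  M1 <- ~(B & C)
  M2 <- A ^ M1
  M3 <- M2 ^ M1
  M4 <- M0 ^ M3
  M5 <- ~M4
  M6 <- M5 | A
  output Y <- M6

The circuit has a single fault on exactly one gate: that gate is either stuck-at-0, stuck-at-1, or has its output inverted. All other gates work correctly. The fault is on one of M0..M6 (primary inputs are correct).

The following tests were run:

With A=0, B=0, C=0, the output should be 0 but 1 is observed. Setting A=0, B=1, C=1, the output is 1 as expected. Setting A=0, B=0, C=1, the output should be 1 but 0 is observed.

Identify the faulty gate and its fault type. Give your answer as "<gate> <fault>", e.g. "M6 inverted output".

M2 stuck-at-0

Fault-free values for test 1 (A=0, B=0, C=0): M0=1, M1=1, M2=1, M3=0, M4=1, M5=0, M6=0, giving Y=0. Observed 1.
Test 1: faults giving observed 1 are {M0 stuck-at-0, M0 inverted output, M2 stuck-at-0, M2 inverted output, M3 stuck-at-1, M3 inverted output, M4 stuck-at-0, M4 inverted output, M5 stuck-at-1, M5 inverted output, M6 stuck-at-1, M6 inverted output}.
Test 2 (A=0, B=1, C=1): fault-free M0=0, M1=0, M2=0, M3=0, M4=0, M5=1, M6=1 → 1; observed 1. Eliminates M0 inverted output, M2 inverted output, M3 stuck-at-1, M3 inverted output, M4 inverted output, M5 inverted output, M6 inverted output.
Test 3 (A=0, B=0, C=1): fault-free M0=0, M1=1, M2=1, M3=0, M4=0, M5=1, M6=1 → 1; observed 0. Eliminates M0 stuck-at-0, M4 stuck-at-0, M5 stuck-at-1, M6 stuck-at-1.
Only M2 stuck-at-0 is consistent with every test.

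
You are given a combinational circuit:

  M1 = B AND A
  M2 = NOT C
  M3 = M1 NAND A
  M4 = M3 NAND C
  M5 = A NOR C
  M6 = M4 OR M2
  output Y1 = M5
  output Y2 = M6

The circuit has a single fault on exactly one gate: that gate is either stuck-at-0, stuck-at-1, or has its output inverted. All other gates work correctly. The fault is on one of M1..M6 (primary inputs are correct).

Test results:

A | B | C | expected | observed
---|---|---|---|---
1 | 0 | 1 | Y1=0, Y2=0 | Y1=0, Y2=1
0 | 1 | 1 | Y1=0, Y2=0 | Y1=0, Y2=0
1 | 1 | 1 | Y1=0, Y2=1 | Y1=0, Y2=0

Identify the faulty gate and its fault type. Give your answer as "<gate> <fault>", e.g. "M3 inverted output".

Fault-free values for test 1 (A=1, B=0, C=1): M1=0, M2=0, M3=1, M4=0, M5=0, M6=0, giving Y1=0, Y2=0. Observed Y1=0, Y2=1.
Test 1: faults giving observed Y1=0, Y2=1 are {M1 stuck-at-1, M1 inverted output, M2 stuck-at-1, M2 inverted output, M3 stuck-at-0, M3 inverted output, M4 stuck-at-1, M4 inverted output, M6 stuck-at-1, M6 inverted output}.
Test 2 (A=0, B=1, C=1): fault-free M1=0, M2=0, M3=1, M4=0, M5=0, M6=0 → Y1=0, Y2=0; observed Y1=0, Y2=0. Eliminates M2 stuck-at-1, M2 inverted output, M3 stuck-at-0, M3 inverted output, M4 stuck-at-1, M4 inverted output, M6 stuck-at-1, M6 inverted output.
Test 3 (A=1, B=1, C=1): fault-free M1=1, M2=0, M3=0, M4=1, M5=0, M6=1 → Y1=0, Y2=1; observed Y1=0, Y2=0. Eliminates M1 stuck-at-1.
Only M1 inverted output is consistent with every test.

M1 inverted output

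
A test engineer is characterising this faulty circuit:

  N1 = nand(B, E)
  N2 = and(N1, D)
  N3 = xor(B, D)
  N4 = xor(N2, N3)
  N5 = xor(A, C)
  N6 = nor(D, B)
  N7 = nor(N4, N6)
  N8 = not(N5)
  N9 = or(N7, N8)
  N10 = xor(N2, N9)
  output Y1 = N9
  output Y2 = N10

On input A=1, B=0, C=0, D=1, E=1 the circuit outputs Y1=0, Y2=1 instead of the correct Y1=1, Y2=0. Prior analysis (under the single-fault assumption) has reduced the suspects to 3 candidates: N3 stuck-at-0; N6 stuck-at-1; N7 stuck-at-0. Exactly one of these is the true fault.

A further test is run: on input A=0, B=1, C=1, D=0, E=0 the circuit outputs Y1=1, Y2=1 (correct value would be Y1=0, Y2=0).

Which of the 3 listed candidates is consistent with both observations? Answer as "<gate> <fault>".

Evaluate each candidate on input A=0, B=1, C=1, D=0, E=0:
  N3 stuck-at-0: N1=1, N2=0, N3=0 [stuck-at-0], N4=0, N5=1, N6=0, N7=1, N8=0, N9=1, N10=1 → Y1=1, Y2=1 — matches
  N6 stuck-at-1: N1=1, N2=0, N3=1, N4=1, N5=1, N6=1 [stuck-at-1], N7=0, N8=0, N9=0, N10=0 → Y1=0, Y2=0 — eliminated
  N7 stuck-at-0: N1=1, N2=0, N3=1, N4=1, N5=1, N6=0, N7=0 [stuck-at-0], N8=0, N9=0, N10=0 → Y1=0, Y2=0 — eliminated
Only N3 stuck-at-0 reproduces the observed Y1=1, Y2=1.

N3 stuck-at-0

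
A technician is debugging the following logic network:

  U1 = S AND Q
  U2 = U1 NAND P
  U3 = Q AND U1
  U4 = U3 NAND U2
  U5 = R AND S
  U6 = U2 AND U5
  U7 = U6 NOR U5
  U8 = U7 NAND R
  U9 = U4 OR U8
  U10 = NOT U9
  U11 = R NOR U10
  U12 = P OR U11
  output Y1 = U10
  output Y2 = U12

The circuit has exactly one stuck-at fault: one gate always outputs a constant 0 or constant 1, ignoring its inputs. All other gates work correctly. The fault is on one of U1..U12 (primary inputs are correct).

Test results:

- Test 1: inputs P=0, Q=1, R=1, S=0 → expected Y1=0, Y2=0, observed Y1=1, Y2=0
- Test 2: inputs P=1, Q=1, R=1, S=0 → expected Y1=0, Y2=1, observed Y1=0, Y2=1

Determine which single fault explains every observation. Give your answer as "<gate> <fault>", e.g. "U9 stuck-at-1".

Fault-free values for test 1 (P=0, Q=1, R=1, S=0): U1=0, U2=1, U3=0, U4=1, U5=0, U6=0, U7=1, U8=0, U9=1, U10=0, U11=0, U12=0, giving Y1=0, Y2=0. Observed Y1=1, Y2=0.
Test 1: faults giving observed Y1=1, Y2=0 are {U1 stuck-at-1, U3 stuck-at-1, U4 stuck-at-0, U9 stuck-at-0, U10 stuck-at-1}.
Test 2 (P=1, Q=1, R=1, S=0): fault-free U1=0, U2=1, U3=0, U4=1, U5=0, U6=0, U7=1, U8=0, U9=1, U10=0, U11=0, U12=1 → Y1=0, Y2=1; observed Y1=0, Y2=1. Eliminates U3 stuck-at-1, U4 stuck-at-0, U9 stuck-at-0, U10 stuck-at-1.
Only U1 stuck-at-1 is consistent with every test.

U1 stuck-at-1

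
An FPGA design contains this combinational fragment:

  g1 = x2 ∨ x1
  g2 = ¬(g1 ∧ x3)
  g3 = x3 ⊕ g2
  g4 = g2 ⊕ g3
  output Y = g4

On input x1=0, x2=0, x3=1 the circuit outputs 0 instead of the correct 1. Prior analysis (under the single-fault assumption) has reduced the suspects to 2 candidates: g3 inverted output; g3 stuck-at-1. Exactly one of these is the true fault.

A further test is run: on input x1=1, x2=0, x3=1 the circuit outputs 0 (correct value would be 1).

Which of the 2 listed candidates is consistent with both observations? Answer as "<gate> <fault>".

Evaluate each candidate on input x1=1, x2=0, x3=1:
  g3 inverted output: g1=1, g2=0, g3=0 [inverted output], g4=0 → 0 — matches
  g3 stuck-at-1: g1=1, g2=0, g3=1 [stuck-at-1], g4=1 → 1 — eliminated
Only g3 inverted output reproduces the observed 0.

g3 inverted output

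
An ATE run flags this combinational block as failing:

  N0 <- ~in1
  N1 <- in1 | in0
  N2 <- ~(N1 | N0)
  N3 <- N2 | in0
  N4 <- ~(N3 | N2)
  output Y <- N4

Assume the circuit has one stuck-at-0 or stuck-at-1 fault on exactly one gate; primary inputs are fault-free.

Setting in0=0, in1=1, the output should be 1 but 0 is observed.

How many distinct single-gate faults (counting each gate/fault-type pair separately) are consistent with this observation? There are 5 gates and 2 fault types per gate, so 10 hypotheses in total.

Fault-free: N0=0, N1=1, N2=0, N3=0, N4=1 → 1. Observed 0.
  N0 stuck-at-0: output 1 ✗
  N0 stuck-at-1: output 1 ✗
  N1 stuck-at-0: output 0 ✓
  N1 stuck-at-1: output 1 ✗
  N2 stuck-at-0: output 1 ✗
  N2 stuck-at-1: output 0 ✓
  N3 stuck-at-0: output 1 ✗
  N3 stuck-at-1: output 0 ✓
  N4 stuck-at-0: output 0 ✓
  N4 stuck-at-1: output 1 ✗
Consistent faults: {N1 stuck-at-0, N2 stuck-at-1, N3 stuck-at-1, N4 stuck-at-0} — 4 in all.

4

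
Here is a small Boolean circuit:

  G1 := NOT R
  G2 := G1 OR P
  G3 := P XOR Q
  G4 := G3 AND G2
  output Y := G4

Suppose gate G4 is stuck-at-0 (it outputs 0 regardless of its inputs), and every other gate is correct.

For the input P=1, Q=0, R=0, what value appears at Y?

0

Propagate with G4 forced: G1=1, G2=1, G3=1, G4=0 [stuck-at-0].
So Y = 0. (Without the fault it would be 1.)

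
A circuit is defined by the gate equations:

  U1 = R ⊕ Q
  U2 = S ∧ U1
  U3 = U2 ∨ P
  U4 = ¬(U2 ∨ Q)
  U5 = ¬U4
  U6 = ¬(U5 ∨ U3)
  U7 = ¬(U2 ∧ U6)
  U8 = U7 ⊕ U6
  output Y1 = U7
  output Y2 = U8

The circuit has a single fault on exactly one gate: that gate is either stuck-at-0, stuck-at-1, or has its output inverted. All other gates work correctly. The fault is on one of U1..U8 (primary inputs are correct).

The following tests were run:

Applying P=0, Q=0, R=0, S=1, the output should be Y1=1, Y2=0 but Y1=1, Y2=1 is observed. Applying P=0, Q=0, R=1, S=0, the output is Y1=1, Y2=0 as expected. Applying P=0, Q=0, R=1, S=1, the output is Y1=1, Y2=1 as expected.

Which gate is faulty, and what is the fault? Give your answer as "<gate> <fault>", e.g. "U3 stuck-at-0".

Fault-free values for test 1 (P=0, Q=0, R=0, S=1): U1=0, U2=0, U3=0, U4=1, U5=0, U6=1, U7=1, U8=0, giving Y1=1, Y2=0. Observed Y1=1, Y2=1.
Test 1: faults giving observed Y1=1, Y2=1 are {U1 stuck-at-1, U1 inverted output, U2 stuck-at-1, U2 inverted output, U3 stuck-at-1, U3 inverted output, U4 stuck-at-0, U4 inverted output, U5 stuck-at-1, U5 inverted output, U6 stuck-at-0, U6 inverted output, U8 stuck-at-1, U8 inverted output}.
Test 2 (P=0, Q=0, R=1, S=0): fault-free U1=1, U2=0, U3=0, U4=1, U5=0, U6=1, U7=1, U8=0 → Y1=1, Y2=0; observed Y1=1, Y2=0. Eliminates U2 stuck-at-1, U2 inverted output, U3 stuck-at-1, U3 inverted output, U4 stuck-at-0, U4 inverted output, U5 stuck-at-1, U5 inverted output, U6 stuck-at-0, U6 inverted output, U8 stuck-at-1, U8 inverted output.
Test 3 (P=0, Q=0, R=1, S=1): fault-free U1=1, U2=1, U3=1, U4=0, U5=1, U6=0, U7=1, U8=1 → Y1=1, Y2=1; observed Y1=1, Y2=1. Eliminates U1 inverted output.
Only U1 stuck-at-1 is consistent with every test.

U1 stuck-at-1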